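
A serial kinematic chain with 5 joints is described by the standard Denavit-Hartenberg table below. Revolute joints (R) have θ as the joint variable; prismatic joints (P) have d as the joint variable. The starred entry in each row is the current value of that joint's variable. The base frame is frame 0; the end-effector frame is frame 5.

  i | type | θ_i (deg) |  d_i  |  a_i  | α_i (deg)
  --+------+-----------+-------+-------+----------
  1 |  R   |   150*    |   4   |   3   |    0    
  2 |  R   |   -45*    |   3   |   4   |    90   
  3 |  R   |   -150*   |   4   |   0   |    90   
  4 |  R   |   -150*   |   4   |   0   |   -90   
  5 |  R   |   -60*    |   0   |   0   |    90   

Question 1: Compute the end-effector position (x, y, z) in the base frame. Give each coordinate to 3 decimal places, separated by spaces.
after link 1: o_1 = (-2.5981, 1.5000, 4.0000)
after link 2: o_2 = (-3.6334, 5.3637, 7.0000)
after link 3: o_3 = (0.2304, 6.3990, 7.0000)
after link 4: o_4 = (0.7480, 4.4671, 10.4641)
after link 5: o_5 = (0.7480, 4.4671, 10.4641)

0.748 4.467 10.464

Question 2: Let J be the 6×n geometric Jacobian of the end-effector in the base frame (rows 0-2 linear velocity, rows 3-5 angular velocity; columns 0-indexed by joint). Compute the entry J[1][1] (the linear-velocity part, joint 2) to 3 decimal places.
3.346

axis z_1 = (0.0000,0.0000,1.0000); lever o_n−o_1 = (3.3461,2.9671,6.4641)
cross product → J_v[:, 1] = (-2.9671,3.3461,0.0000)
J_ω[:, 1] = z_1
entry J[1][1] = 3.3461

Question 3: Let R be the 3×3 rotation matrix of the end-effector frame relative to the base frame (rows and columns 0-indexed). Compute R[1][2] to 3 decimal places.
-0.757

End-effector z-axis (col 2 of R) = (0.6511,-0.7568,0.0580)
R[1][2] = -0.7568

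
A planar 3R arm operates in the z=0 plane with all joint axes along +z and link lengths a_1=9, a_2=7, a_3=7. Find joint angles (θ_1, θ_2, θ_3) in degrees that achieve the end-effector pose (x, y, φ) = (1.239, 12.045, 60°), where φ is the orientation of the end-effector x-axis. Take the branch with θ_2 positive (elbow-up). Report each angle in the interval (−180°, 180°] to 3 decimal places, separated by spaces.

59.995 134.999 -134.994

wrist centre = target − a_3·(cos φ, sin φ) = (-2.2610, 5.9828)
cos θ_2 = (40.9063−9²−7²)/(2·9·7) = -0.7071; θ_2 = 134.9989° (elbow-up)
β = atan2(5.9828,-2.2610) = 110.7023°; ψ = atan2(4.9498,4.0503) = 50.7073°
θ_1 = β − ψ = 59.9951°
θ_3 = φ − θ_1 − θ_2 = -134.9939° (wrapped to (-180°,180°])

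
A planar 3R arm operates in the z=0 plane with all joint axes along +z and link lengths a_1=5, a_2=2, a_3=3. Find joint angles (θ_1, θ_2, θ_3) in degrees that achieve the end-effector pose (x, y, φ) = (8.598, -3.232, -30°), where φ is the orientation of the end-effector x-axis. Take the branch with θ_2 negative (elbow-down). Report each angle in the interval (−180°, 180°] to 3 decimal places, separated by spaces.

wrist centre = target − a_3·(cos φ, sin φ) = (5.9999, -1.7320)
cos θ_2 = (38.9989−5²−2²)/(2·5·2) = 0.4999; θ_2 = -60.0036° (elbow-down)
β = atan2(-1.7320,5.9999) = -16.1019°; ψ = atan2(-1.7321,5.9999) = -16.1029°
θ_1 = β − ψ = 0.0011°
θ_3 = φ − θ_1 − θ_2 = 30.0025° (wrapped to (-180°,180°])

0.001 -60.004 30.003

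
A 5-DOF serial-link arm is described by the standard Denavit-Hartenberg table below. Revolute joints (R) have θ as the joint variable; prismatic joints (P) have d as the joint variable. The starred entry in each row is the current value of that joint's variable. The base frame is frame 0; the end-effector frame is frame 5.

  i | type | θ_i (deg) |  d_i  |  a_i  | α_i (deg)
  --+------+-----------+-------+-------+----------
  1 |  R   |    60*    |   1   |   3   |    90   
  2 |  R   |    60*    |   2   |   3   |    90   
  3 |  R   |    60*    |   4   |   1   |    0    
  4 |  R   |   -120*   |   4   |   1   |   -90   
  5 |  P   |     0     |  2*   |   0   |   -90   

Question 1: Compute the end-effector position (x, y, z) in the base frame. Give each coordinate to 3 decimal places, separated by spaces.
8.995 9.580 1.964

after link 1: o_1 = (1.5000, 2.5981, 1.0000)
after link 2: o_2 = (3.9821, 2.8971, 3.5981)
after link 3: o_3 = (6.5891, 5.6806, 2.0311)
after link 4: o_4 = (7.6962, 9.3301, 0.4641)
after link 5: o_5 = (8.9952, 9.5801, 1.9641)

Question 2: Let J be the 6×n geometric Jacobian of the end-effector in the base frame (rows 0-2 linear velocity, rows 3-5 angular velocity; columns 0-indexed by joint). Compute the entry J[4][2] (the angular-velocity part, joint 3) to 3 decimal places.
0.750

axis z_2 = (0.4330,0.7500,-0.5000); lever o_n−o_2 = (5.0131,6.6830,-1.6340)
cross product → J_v[:, 2] = (2.1160,-1.7990,-0.8660)
J_ω[:, 2] = z_2
entry J[4][2] = 0.7500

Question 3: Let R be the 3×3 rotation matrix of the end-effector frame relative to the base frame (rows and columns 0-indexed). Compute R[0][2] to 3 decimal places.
End-effector z-axis (col 2 of R) = (-0.4330,-0.7500,0.5000)
R[0][2] = -0.4330

-0.433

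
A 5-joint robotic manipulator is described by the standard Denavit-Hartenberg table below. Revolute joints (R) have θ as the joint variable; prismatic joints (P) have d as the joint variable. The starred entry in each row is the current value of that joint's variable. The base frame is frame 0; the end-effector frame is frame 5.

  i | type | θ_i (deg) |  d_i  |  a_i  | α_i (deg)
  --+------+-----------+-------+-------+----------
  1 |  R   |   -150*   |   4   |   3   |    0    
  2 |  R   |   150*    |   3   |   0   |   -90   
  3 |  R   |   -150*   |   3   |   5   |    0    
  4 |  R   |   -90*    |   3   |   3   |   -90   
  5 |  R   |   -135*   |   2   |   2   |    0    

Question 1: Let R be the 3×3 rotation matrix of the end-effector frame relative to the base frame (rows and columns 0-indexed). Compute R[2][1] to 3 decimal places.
-0.612

End-effector y-axis (col 1 of R) = (-0.3536,0.7071,-0.6124)
R[2][1] = -0.6124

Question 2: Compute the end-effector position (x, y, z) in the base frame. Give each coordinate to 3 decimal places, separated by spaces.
after link 1: o_1 = (-2.5981, -1.5000, 4.0000)
after link 2: o_2 = (-2.5981, -1.5000, 7.0000)
after link 3: o_3 = (-6.9282, 1.5000, 9.5000)
after link 4: o_4 = (-8.4282, 4.5000, 6.9019)
after link 5: o_5 = (-9.4531, 5.9142, 9.1267)

-9.453 5.914 9.127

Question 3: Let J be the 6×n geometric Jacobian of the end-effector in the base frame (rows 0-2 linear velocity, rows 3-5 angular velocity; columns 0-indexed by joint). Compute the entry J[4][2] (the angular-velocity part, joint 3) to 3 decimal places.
axis z_2 = (0.0000,1.0000,0.0000); lever o_n−o_2 = (-6.8551,7.4142,2.1267)
cross product → J_v[:, 2] = (2.1267,-0.0000,6.8551)
J_ω[:, 2] = z_2
entry J[4][2] = 1.0000

1.000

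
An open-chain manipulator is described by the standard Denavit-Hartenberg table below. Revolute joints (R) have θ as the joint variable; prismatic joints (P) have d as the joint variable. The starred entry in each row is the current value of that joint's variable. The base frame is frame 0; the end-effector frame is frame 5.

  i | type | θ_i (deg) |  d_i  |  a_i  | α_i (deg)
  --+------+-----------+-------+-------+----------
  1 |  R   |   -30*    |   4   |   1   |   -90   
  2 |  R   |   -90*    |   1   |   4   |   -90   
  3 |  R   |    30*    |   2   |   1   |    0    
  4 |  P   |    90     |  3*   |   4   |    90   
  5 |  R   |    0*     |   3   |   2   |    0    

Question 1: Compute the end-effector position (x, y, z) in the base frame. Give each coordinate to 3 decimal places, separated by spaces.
2.098 -8.366 8.464

after link 1: o_1 = (0.8660, -0.5000, 4.0000)
after link 2: o_2 = (1.3660, 0.3660, 8.0000)
after link 3: o_3 = (2.8481, -1.0670, 8.8660)
after link 4: o_4 = (3.7141, -5.5670, 6.8660)
after link 5: o_5 = (2.0981, -8.3660, 8.4641)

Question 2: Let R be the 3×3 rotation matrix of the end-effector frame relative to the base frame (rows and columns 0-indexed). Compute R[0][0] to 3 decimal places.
-0.433

End-effector x-axis (col 0 of R) = (-0.4330,-0.7500,-0.5000)
R[0][0] = -0.4330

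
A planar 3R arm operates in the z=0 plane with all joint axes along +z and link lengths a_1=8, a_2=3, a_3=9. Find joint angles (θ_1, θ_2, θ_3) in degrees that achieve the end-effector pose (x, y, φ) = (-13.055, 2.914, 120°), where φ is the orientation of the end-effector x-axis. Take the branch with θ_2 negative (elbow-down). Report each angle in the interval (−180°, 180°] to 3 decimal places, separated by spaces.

-135.003 -59.994 -45.003

wrist centre = target − a_3·(cos φ, sin φ) = (-8.5550, -4.8802)
cos θ_2 = (97.0047−8²−3²)/(2·8·3) = 0.5001; θ_2 = -59.9936° (elbow-down)
β = atan2(-4.8802,-8.5550) = -150.2973°; ψ = atan2(-2.5979,9.5003) = -15.2940°
θ_1 = β − ψ = -135.0033°
θ_3 = φ − θ_1 − θ_2 = -45.0031° (wrapped to (-180°,180°])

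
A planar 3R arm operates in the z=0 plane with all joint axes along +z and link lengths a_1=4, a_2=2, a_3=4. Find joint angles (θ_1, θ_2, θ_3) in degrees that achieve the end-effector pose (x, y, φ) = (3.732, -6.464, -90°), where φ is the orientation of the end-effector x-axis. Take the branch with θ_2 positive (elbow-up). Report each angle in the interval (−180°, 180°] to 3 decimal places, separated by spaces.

wrist centre = target − a_3·(cos φ, sin φ) = (3.7320, -2.4640)
cos θ_2 = (19.9991−4²−2²)/(2·4·2) = -0.0001; θ_2 = 90.0032° (elbow-up)
β = atan2(-2.4640,3.7320) = -33.4342°; ψ = atan2(2.0000,3.9999) = 26.5657°
θ_1 = β − ψ = -59.9999°
θ_3 = φ − θ_1 − θ_2 = -120.0032° (wrapped to (-180°,180°])

-60.000 90.003 -120.003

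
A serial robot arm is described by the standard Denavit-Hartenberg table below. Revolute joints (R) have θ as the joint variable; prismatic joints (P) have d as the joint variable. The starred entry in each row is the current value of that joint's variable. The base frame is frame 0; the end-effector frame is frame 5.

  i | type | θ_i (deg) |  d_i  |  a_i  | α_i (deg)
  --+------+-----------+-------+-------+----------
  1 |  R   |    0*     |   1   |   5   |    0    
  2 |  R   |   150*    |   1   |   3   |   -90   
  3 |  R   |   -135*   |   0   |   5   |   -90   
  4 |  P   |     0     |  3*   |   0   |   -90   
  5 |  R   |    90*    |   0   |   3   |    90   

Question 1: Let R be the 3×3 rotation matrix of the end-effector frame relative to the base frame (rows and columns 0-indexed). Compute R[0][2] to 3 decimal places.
0.612

End-effector z-axis (col 2 of R) = (0.6124,-0.3536,0.7071)
R[0][2] = 0.6124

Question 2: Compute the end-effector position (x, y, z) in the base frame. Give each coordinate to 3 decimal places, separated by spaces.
after link 1: o_1 = (5.0000, 0.0000, 1.0000)
after link 2: o_2 = (2.4019, 1.5000, 2.0000)
after link 3: o_3 = (5.4638, -0.2678, 5.5355)
after link 4: o_4 = (3.6267, 0.7929, 7.6569)
after link 5: o_5 = (5.4638, -0.2678, 5.5355)

5.464 -0.268 5.536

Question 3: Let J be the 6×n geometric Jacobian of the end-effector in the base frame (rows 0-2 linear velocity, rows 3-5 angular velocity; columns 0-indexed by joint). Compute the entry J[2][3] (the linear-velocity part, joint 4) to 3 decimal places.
prismatic axis z_3 = (-0.6124,0.3536,0.7071)
J_v[:, 3] = z_3; J_ω[:, 3] = (0,0,0)
entry J[2][3] = 0.7071

0.707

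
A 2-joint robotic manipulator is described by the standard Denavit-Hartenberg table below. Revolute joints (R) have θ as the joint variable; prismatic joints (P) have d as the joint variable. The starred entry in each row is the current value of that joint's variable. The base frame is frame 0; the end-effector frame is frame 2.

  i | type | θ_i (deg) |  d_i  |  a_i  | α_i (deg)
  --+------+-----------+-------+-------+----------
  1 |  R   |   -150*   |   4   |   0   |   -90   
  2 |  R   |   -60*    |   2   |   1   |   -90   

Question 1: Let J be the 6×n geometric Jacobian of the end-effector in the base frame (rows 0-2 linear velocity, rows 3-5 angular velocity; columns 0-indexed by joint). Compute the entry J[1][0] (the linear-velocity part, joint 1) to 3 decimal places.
0.567

axis z_0 = ẑ; lever o_n−o_0 = (0.5670,-1.9821,4.8660)
cross product → J_v[:, 0] = (1.9821,0.5670,-0.0000)
J_ω[:, 0] = z_0
entry J[1][0] = 0.5670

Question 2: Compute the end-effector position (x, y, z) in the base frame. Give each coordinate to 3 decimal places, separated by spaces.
0.567 -1.982 4.866

after link 1: o_1 = (0.0000, 0.0000, 4.0000)
after link 2: o_2 = (0.5670, -1.9821, 4.8660)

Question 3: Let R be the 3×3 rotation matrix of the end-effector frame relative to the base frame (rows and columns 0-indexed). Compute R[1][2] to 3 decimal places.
End-effector z-axis (col 2 of R) = (-0.7500,-0.4330,-0.5000)
R[1][2] = -0.4330

-0.433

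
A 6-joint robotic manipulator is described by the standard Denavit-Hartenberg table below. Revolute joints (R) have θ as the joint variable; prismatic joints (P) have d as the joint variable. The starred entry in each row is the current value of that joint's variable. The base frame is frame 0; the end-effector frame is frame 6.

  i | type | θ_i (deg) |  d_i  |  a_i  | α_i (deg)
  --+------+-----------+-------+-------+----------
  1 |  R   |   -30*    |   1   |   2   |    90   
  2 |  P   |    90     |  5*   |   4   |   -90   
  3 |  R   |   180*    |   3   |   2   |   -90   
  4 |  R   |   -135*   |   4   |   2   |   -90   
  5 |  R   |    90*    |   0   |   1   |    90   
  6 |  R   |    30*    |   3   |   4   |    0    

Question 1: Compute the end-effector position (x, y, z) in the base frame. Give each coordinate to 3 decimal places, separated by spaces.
-7.421 -0.953 5.121

after link 1: o_1 = (1.7321, -1.0000, 1.0000)
after link 2: o_2 = (-0.7679, -5.3301, 5.0000)
after link 3: o_3 = (-3.3660, -3.8301, 3.0000)
after link 4: o_4 = (-6.5908, -6.5871, 4.4142)
after link 5: o_5 = (-6.0908, -5.7211, 4.4142)
after link 6: o_6 = (-7.4206, -0.9533, 5.1213)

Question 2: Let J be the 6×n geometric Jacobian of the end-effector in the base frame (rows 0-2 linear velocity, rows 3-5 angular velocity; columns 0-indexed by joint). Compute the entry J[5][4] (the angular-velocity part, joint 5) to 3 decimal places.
axis z_4 = (-0.6124,0.3536,-0.7071); lever o_n−o_4 = (-0.8298,5.6338,0.7071)
cross product → J_v[:, 4] = (4.2337,1.0198,-3.1566)
J_ω[:, 4] = z_4
entry J[5][4] = -0.7071

-0.707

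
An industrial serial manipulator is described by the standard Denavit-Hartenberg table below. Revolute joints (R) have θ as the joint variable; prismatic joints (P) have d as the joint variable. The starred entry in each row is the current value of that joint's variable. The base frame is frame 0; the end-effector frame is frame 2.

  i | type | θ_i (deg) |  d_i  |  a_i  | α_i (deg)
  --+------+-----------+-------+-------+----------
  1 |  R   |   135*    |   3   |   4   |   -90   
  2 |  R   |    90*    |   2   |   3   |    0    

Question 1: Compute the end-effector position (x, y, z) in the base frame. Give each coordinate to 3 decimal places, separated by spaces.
after link 1: o_1 = (-2.8284, 2.8284, 3.0000)
after link 2: o_2 = (-4.2426, 1.4142, 0.0000)

-4.243 1.414 0.000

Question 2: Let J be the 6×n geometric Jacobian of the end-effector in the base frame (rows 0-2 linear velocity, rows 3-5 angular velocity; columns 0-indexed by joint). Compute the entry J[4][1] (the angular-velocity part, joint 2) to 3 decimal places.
axis z_1 = (-0.7071,-0.7071,0.0000); lever o_n−o_1 = (-1.4142,-1.4142,-3.0000)
cross product → J_v[:, 1] = (2.1213,-2.1213,-0.0000)
J_ω[:, 1] = z_1
entry J[4][1] = -0.7071

-0.707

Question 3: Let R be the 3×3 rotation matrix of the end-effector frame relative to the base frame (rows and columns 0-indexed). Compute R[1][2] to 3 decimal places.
End-effector z-axis (col 2 of R) = (-0.7071,-0.7071,0.0000)
R[1][2] = -0.7071

-0.707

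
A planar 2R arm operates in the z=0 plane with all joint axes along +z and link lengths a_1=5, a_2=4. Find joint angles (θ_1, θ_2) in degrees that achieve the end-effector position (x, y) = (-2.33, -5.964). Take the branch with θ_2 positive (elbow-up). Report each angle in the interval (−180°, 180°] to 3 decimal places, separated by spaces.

-150.000 90.003

cos θ_2 = (40.9982−5²−4²)/(2·5·4) = -0.0000; θ_2 = 90.0026° (elbow-up)
β = atan2(-5.9640,-2.3300) = -111.3395°; ψ = atan2(4.0000,4.9998) = 38.6608°
θ_1 = β − ψ = -150.0003°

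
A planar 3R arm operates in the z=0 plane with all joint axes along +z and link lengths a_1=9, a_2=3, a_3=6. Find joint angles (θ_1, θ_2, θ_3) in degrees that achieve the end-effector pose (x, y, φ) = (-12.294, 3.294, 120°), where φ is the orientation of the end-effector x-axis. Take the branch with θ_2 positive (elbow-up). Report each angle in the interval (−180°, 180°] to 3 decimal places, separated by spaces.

wrist centre = target − a_3·(cos φ, sin φ) = (-9.2940, -1.9022)
cos θ_2 = (89.9966−9²−3²)/(2·9·3) = -0.0001; θ_2 = 90.0036° (elbow-up)
β = atan2(-1.9022,-9.2940) = -168.4333°; ψ = atan2(3.0000,8.9998) = 18.4353°
θ_1 = β − ψ = -186.8686°
θ_3 = φ − θ_1 − θ_2 = -143.1350° (wrapped to (-180°,180°])

173.131 90.004 -143.135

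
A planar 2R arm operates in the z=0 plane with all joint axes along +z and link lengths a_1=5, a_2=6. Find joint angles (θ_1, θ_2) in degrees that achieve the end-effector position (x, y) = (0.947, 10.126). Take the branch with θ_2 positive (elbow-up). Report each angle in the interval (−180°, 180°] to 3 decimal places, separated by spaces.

60.005 44.992

cos θ_2 = (103.4327−5²−6²)/(2·5·6) = 0.7072; θ_2 = 44.9915° (elbow-up)
β = atan2(10.1260,0.9470) = 84.6571°; ψ = atan2(4.2420,9.2433) = 24.6518°
θ_1 = β − ψ = 60.0053°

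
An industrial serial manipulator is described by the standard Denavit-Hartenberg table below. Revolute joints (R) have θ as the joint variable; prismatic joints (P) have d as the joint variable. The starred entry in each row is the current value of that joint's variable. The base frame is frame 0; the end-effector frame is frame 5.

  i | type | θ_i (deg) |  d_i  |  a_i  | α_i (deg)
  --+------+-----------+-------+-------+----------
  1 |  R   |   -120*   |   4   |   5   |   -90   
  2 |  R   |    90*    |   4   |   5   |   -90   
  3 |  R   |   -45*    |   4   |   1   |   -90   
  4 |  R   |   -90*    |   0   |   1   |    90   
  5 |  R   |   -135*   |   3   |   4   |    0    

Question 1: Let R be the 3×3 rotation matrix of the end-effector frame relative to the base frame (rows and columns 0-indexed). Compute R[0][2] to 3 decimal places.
-0.612

End-effector z-axis (col 2 of R) = (-0.6124,0.3536,0.7071)
R[0][2] = -0.6124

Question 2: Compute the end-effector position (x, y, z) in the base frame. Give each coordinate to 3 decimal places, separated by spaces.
2.557 -4.742 2.414

after link 1: o_1 = (-2.5000, -4.3301, 4.0000)
after link 2: o_2 = (0.9641, -6.3301, -1.0000)
after link 3: o_3 = (3.5765, -3.2196, -1.7071)
after link 4: o_4 = (4.0765, -2.3536, -1.7071)
after link 5: o_5 = (2.5572, -4.7424, 2.4142)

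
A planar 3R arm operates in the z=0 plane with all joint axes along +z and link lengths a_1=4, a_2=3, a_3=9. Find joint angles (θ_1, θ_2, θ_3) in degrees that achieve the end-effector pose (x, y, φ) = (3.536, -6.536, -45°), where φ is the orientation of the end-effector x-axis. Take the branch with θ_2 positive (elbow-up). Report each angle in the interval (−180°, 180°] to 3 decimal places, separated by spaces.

wrist centre = target − a_3·(cos φ, sin φ) = (-2.8280, -0.1720)
cos θ_2 = (8.0270−4²−3²)/(2·4·3) = -0.7072; θ_2 = 135.0084° (elbow-up)
β = atan2(-0.1720,-2.8280) = -176.5187°; ψ = atan2(2.1210,1.8784) = 48.4719°
θ_1 = β − ψ = -224.9906°
θ_3 = φ − θ_1 − θ_2 = 44.9822° (wrapped to (-180°,180°])

135.009 135.008 44.982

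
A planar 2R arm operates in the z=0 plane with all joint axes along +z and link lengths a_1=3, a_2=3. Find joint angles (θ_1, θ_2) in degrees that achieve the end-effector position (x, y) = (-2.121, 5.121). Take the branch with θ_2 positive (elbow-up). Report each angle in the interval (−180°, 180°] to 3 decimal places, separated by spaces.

89.988 45.021

cos θ_2 = (30.7233−3²−3²)/(2·3·3) = 0.7068; θ_2 = 45.0209° (elbow-up)
β = atan2(5.1210,-2.1210) = 112.4982°; ψ = atan2(2.1221,5.1205) = 22.5104°
θ_1 = β − ψ = 89.9878°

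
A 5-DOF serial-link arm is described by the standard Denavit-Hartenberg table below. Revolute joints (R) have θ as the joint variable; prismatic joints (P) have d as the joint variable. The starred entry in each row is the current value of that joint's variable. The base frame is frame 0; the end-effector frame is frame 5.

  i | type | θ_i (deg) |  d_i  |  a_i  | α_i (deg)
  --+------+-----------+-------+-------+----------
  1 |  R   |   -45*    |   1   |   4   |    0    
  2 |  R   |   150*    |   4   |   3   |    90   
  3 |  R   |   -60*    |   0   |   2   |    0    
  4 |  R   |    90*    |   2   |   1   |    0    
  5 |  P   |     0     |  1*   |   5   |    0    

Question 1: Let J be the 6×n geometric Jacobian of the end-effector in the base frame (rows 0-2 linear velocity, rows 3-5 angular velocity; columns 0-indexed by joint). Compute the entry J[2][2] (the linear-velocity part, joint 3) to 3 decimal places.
axis z_2 = (0.9659,0.2588,0.0000); lever o_n−o_2 = (1.2941,6.7615,1.2679)
cross product → J_v[:, 2] = (0.3282,-1.2247,6.1962)
J_ω[:, 2] = z_2
entry J[2][2] = 6.1962

6.196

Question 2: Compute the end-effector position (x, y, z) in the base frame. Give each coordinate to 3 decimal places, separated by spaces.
after link 1: o_1 = (2.8284, -2.8284, 1.0000)
after link 2: o_2 = (2.0520, 0.0694, 5.0000)
after link 3: o_3 = (1.7932, 1.0353, 3.2679)
after link 4: o_4 = (3.5009, 2.3894, 3.7679)
after link 5: o_5 = (3.3461, 6.8308, 6.2679)

3.346 6.831 6.268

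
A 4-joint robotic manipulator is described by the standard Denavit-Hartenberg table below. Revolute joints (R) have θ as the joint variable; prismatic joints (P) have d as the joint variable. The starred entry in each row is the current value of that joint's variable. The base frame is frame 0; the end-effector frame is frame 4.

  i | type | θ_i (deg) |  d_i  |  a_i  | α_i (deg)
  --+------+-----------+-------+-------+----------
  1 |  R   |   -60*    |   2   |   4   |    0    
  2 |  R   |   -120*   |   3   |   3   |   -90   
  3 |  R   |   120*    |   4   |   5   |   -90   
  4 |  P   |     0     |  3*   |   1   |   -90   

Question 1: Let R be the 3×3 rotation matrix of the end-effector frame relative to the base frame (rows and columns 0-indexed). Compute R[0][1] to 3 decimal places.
End-effector y-axis (col 1 of R) = (-0.8660,-0.0000,-0.5000)
R[0][1] = -0.8660

-0.866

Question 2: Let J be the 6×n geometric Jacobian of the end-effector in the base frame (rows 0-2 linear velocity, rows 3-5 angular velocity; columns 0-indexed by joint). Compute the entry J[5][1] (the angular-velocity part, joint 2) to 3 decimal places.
1.000

axis z_1 = (0.0000,0.0000,1.0000); lever o_n−o_1 = (2.5981,-4.0000,-0.6962)
cross product → J_v[:, 1] = (4.0000,2.5981,-0.0000)
J_ω[:, 1] = z_1
entry J[5][1] = 1.0000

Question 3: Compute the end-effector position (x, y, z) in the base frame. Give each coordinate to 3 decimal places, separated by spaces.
4.598 -7.464 1.304

after link 1: o_1 = (2.0000, -3.4641, 2.0000)
after link 2: o_2 = (-1.0000, -3.4641, 5.0000)
after link 3: o_3 = (1.5000, -7.4641, 0.6699)
after link 4: o_4 = (4.5981, -7.4641, 1.3038)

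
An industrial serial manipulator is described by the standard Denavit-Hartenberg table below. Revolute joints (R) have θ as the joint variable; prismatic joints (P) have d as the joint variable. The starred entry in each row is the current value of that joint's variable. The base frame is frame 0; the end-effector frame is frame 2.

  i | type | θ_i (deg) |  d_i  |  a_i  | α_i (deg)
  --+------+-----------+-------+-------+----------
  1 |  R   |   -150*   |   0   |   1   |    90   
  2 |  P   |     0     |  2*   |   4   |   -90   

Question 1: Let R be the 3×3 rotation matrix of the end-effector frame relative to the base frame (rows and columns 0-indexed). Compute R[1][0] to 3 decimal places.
-0.500

End-effector x-axis (col 0 of R) = (-0.8660,-0.5000,0.0000)
R[1][0] = -0.5000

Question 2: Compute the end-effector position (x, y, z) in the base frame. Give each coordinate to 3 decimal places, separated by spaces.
after link 1: o_1 = (-0.8660, -0.5000, 0.0000)
after link 2: o_2 = (-5.3301, -0.7679, 0.0000)

-5.330 -0.768 0.000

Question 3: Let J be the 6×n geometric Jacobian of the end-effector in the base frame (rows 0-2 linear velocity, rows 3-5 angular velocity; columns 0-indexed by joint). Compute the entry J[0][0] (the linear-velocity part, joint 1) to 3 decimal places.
axis z_0 = ẑ; lever o_n−o_0 = (-5.3301,-0.7679,0.0000)
cross product → J_v[:, 0] = (0.7679,-5.3301,0.0000)
J_ω[:, 0] = z_0
entry J[0][0] = 0.7679

0.768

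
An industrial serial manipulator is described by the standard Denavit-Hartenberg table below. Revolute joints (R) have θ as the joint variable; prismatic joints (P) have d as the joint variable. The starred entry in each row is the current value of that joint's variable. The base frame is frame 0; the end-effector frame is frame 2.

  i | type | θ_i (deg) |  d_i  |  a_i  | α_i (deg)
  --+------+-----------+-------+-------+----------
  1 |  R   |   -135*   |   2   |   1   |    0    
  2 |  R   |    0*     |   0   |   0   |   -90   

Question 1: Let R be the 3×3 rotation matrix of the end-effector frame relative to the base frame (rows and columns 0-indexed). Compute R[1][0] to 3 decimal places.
End-effector x-axis (col 0 of R) = (-0.7071,-0.7071,0.0000)
R[1][0] = -0.7071

-0.707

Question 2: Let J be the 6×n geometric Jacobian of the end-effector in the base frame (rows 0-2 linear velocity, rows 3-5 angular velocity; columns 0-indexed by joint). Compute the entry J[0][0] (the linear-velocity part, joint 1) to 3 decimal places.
axis z_0 = ẑ; lever o_n−o_0 = (-0.7071,-0.7071,2.0000)
cross product → J_v[:, 0] = (0.7071,-0.7071,0.0000)
J_ω[:, 0] = z_0
entry J[0][0] = 0.7071

0.707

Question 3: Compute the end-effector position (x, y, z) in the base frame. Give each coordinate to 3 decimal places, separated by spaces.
after link 1: o_1 = (-0.7071, -0.7071, 2.0000)
after link 2: o_2 = (-0.7071, -0.7071, 2.0000)

-0.707 -0.707 2.000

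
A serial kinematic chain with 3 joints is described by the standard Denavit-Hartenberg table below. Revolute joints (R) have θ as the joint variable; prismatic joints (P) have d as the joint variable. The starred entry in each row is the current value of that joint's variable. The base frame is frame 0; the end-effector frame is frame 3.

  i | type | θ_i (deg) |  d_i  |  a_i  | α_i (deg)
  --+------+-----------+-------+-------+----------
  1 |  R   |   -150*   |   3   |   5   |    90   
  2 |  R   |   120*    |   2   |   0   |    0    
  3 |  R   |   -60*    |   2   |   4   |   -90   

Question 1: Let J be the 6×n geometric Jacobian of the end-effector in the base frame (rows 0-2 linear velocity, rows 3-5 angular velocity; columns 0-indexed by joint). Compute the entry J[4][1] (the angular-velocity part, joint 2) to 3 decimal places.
0.866

axis z_1 = (-0.5000,0.8660,0.0000); lever o_n−o_1 = (-3.7321,2.4641,3.4641)
cross product → J_v[:, 1] = (3.0000,1.7321,2.0000)
J_ω[:, 1] = z_1
entry J[4][1] = 0.8660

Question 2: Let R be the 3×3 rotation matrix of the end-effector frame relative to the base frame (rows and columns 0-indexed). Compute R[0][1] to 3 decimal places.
0.500

End-effector y-axis (col 1 of R) = (0.5000,-0.8660,-0.0000)
R[0][1] = 0.5000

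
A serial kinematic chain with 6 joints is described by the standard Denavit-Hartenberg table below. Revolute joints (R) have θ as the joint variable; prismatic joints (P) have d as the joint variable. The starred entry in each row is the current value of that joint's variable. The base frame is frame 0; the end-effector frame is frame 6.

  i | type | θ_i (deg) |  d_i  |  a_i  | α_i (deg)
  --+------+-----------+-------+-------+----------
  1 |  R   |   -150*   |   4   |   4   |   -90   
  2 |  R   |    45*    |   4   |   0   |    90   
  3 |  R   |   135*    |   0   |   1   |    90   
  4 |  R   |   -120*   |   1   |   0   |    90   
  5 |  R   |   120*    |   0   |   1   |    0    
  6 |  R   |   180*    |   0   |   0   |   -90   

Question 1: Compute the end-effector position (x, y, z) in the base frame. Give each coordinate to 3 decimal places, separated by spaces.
after link 1: o_1 = (-3.4641, -2.0000, 4.0000)
after link 2: o_2 = (-1.4641, -5.4641, 4.0000)
after link 3: o_3 = (-0.6775, -5.8265, 4.5000)
after link 4: o_4 = (-0.7570, -6.6888, 4.0000)
after link 5: o_5 = (-0.8943, -7.6794, 3.9982)
after link 6: o_6 = (-0.8943, -7.6794, 3.9982)

-0.894 -7.679 3.998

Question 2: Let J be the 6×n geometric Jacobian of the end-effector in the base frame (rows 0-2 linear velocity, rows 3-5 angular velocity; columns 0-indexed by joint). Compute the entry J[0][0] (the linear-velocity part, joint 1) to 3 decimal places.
axis z_0 = ẑ; lever o_n−o_0 = (-0.8943,-7.6794,3.9982)
cross product → J_v[:, 0] = (7.6794,-0.8943,0.0000)
J_ω[:, 0] = z_0
entry J[0][0] = 7.6794

7.679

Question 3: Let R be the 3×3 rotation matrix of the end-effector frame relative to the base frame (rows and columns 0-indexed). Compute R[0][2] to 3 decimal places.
0.079

End-effector z-axis (col 2 of R) = (0.0790,-0.0091,-0.9968)
R[0][2] = 0.0790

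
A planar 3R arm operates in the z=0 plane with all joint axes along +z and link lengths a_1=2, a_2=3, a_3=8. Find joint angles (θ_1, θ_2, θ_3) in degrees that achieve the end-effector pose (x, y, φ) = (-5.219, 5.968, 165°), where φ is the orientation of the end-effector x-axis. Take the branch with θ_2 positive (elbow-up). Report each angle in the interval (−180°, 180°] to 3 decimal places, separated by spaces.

wrist centre = target − a_3·(cos φ, sin φ) = (2.5084, 3.8974)
cos θ_2 = (21.4822−2²−3²)/(2·2·3) = 0.7069; θ_2 = 45.0208° (elbow-up)
β = atan2(3.8974,2.5084) = 57.2346°; ψ = atan2(2.1221,4.1206) = 27.2485°
θ_1 = β − ψ = 29.9860°
θ_3 = φ − θ_1 − θ_2 = 89.9932° (wrapped to (-180°,180°])

29.986 45.021 89.993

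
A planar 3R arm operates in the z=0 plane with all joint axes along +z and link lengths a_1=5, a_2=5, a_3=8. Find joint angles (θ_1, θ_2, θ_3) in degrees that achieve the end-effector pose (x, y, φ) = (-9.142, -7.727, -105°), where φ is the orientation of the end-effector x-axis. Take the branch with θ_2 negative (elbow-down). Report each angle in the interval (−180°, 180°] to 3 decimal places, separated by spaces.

wrist centre = target − a_3·(cos φ, sin φ) = (-7.0714, 0.0004)
cos θ_2 = (50.0054−5²−5²)/(2·5·5) = 0.0001; θ_2 = -89.9938° (elbow-down)
β = atan2(0.0004,-7.0714) = 179.9967°; ψ = atan2(-5.0000,5.0005) = -44.9969°
θ_1 = β − ψ = 224.9936°
θ_3 = φ − θ_1 − θ_2 = 120.0002° (wrapped to (-180°,180°])

-135.006 -89.994 120.000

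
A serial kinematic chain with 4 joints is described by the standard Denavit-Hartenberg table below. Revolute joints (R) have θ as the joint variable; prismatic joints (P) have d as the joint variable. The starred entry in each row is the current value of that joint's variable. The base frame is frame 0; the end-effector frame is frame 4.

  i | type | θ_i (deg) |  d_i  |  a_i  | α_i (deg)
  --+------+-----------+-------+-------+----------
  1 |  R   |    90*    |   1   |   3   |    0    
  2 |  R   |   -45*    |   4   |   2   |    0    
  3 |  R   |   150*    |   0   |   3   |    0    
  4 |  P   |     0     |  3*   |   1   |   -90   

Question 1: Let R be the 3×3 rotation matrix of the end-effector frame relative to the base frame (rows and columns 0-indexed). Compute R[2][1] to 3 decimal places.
-1.000

End-effector y-axis (col 1 of R) = (0.0000,-0.0000,-1.0000)
R[2][1] = -1.0000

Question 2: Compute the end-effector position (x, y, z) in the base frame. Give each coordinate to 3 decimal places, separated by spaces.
-2.449 3.379 8.000

after link 1: o_1 = (0.0000, 3.0000, 1.0000)
after link 2: o_2 = (1.4142, 4.4142, 5.0000)
after link 3: o_3 = (-1.4836, 3.6378, 5.0000)
after link 4: o_4 = (-2.4495, 3.3789, 8.0000)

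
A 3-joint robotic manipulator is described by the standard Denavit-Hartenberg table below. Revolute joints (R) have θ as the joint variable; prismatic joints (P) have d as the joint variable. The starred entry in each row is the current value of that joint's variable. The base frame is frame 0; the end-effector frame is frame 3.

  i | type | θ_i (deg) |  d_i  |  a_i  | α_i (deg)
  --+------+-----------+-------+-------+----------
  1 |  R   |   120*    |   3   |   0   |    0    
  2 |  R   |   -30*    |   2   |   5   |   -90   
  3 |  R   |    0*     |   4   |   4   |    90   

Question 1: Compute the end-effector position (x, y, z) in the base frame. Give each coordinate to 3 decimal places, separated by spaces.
after link 1: o_1 = (0.0000, 0.0000, 3.0000)
after link 2: o_2 = (0.0000, 5.0000, 5.0000)
after link 3: o_3 = (-4.0000, 9.0000, 5.0000)

-4.000 9.000 5.000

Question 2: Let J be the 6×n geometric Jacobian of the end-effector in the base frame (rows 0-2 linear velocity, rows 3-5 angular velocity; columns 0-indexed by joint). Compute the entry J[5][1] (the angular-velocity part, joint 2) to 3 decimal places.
axis z_1 = (0.0000,0.0000,1.0000); lever o_n−o_1 = (-4.0000,9.0000,2.0000)
cross product → J_v[:, 1] = (-9.0000,-4.0000,0.0000)
J_ω[:, 1] = z_1
entry J[5][1] = 1.0000

1.000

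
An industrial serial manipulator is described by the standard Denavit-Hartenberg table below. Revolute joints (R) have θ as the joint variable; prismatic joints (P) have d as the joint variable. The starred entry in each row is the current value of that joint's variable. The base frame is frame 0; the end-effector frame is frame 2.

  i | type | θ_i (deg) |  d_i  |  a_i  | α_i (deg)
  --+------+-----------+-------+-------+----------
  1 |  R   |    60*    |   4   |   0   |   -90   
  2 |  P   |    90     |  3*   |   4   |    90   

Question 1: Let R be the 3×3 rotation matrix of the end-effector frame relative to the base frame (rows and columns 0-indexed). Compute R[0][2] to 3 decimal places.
End-effector z-axis (col 2 of R) = (0.5000,0.8660,0.0000)
R[0][2] = 0.5000

0.500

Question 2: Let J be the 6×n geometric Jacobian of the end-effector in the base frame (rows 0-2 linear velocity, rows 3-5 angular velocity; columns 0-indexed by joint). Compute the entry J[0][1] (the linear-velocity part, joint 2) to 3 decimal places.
-0.866

prismatic axis z_1 = (-0.8660,0.5000,0.0000)
J_v[:, 1] = z_1; J_ω[:, 1] = (0,0,0)
entry J[0][1] = -0.8660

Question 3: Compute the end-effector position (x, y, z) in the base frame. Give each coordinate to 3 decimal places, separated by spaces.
after link 1: o_1 = (0.0000, 0.0000, 4.0000)
after link 2: o_2 = (-2.5981, 1.5000, 0.0000)

-2.598 1.500 0.000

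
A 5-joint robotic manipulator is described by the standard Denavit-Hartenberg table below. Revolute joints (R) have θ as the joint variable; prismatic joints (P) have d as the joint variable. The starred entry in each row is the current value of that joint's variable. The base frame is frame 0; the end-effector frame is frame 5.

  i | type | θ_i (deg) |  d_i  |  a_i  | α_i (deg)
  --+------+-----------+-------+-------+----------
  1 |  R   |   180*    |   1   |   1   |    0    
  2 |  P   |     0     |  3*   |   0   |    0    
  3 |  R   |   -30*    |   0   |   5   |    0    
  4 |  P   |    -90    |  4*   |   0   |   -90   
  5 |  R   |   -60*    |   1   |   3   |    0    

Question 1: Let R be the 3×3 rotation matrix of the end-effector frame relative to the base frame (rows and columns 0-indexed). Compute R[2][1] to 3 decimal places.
-0.500

End-effector y-axis (col 1 of R) = (0.4330,0.7500,-0.5000)
R[2][1] = -0.5000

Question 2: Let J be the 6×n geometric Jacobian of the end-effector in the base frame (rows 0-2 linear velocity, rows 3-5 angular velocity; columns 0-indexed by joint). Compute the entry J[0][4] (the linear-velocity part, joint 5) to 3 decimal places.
axis z_4 = (-0.8660,0.5000,0.0000); lever o_n−o_4 = (-0.1160,1.7990,2.5981)
cross product → J_v[:, 4] = (1.2990,2.2500,-1.5000)
J_ω[:, 4] = z_4
entry J[0][4] = 1.2990

1.299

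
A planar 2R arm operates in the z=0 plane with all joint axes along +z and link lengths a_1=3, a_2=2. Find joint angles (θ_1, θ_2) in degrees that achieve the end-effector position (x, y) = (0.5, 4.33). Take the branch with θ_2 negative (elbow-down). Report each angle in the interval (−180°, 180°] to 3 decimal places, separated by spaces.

cos θ_2 = (18.9989−3²−2²)/(2·3·2) = 0.4999; θ_2 = -60.0061° (elbow-down)
β = atan2(4.3300,0.5000) = 83.4130°; ψ = atan2(-1.7322,3.9998) = -23.4155°
θ_1 = β − ψ = 106.8285°

106.828 -60.006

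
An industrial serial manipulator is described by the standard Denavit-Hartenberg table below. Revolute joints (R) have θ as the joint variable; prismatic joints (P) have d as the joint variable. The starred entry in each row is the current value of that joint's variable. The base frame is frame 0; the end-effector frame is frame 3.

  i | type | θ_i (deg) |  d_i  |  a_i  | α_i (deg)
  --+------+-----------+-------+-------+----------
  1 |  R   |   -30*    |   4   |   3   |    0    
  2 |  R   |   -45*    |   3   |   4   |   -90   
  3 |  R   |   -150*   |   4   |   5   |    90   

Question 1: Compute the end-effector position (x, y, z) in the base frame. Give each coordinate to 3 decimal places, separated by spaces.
6.376 -0.146 9.500

after link 1: o_1 = (2.5981, -1.5000, 4.0000)
after link 2: o_2 = (3.6334, -5.3637, 7.0000)
after link 3: o_3 = (6.3763, -0.1458, 9.5000)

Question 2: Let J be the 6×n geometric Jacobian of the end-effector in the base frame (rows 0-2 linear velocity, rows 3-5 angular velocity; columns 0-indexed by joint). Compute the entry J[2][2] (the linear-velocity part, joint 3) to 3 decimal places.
4.330

axis z_2 = (0.9659,0.2588,0.0000); lever o_n−o_2 = (2.7430,5.2179,2.5000)
cross product → J_v[:, 2] = (0.6470,-2.4148,4.3301)
J_ω[:, 2] = z_2
entry J[2][2] = 4.3301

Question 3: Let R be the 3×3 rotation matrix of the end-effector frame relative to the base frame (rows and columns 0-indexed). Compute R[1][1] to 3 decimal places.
End-effector y-axis (col 1 of R) = (0.9659,0.2588,0.0000)
R[1][1] = 0.2588

0.259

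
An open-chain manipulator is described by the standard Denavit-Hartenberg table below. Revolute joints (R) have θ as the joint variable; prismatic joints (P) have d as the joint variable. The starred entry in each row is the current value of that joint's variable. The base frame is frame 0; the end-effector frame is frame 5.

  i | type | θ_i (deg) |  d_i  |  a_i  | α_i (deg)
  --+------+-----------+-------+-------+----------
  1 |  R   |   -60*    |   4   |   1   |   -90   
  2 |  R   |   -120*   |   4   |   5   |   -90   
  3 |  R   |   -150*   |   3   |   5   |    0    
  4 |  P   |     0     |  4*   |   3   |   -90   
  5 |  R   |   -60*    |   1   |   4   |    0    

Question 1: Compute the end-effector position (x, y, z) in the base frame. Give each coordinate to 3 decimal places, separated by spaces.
after link 1: o_1 = (0.5000, -0.8660, 4.0000)
after link 2: o_2 = (2.7141, 3.2990, 8.3301)
after link 3: o_3 = (7.2607, 0.4240, 6.0801)
after link 4: o_4 = (10.9413, -2.9510, 5.8301)
after link 5: o_5 = (14.3654, -5.1495, 6.4952)

14.365 -5.150 6.495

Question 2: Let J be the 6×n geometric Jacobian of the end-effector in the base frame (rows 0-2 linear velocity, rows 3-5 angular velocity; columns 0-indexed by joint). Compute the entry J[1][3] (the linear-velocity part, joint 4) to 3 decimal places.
prismatic axis z_3 = (0.4330,-0.7500,0.5000)
J_v[:, 3] = z_3; J_ω[:, 3] = (0,0,0)
entry J[1][3] = -0.7500

-0.750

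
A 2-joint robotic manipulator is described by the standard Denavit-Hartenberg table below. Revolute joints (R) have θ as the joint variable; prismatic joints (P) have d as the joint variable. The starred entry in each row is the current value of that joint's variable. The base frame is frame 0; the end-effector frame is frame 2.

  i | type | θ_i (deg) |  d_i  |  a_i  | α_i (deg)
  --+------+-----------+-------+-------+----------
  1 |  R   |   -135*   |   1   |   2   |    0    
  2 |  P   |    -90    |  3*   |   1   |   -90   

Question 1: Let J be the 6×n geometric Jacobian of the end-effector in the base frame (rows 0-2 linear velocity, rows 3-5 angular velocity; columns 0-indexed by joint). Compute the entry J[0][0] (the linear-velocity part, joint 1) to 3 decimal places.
axis z_0 = ẑ; lever o_n−o_0 = (-2.1213,-0.7071,4.0000)
cross product → J_v[:, 0] = (0.7071,-2.1213,0.0000)
J_ω[:, 0] = z_0
entry J[0][0] = 0.7071

0.707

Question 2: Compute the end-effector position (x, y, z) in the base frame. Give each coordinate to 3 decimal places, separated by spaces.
after link 1: o_1 = (-1.4142, -1.4142, 1.0000)
after link 2: o_2 = (-2.1213, -0.7071, 4.0000)

-2.121 -0.707 4.000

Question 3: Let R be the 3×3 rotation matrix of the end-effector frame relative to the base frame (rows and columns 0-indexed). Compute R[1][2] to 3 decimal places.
-0.707

End-effector z-axis (col 2 of R) = (-0.7071,-0.7071,0.0000)
R[1][2] = -0.7071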